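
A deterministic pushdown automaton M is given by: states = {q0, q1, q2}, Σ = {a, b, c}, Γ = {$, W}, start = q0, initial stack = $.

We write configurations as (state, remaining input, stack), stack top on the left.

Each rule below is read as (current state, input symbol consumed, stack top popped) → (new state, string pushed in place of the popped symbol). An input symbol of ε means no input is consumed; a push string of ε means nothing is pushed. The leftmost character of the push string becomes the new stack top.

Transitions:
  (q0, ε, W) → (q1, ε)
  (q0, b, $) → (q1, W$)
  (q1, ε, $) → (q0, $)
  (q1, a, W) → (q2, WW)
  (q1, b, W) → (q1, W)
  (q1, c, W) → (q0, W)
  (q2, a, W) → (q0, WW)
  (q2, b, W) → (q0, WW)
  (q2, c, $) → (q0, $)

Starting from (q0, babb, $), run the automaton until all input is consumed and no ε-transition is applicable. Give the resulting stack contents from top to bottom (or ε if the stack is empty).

(q0, babb, $)
  read b, top $: go to q1, push W$ → (q1, abb, W$)
  read a, top W: go to q2, push WW → (q2, bb, WW$)
  read b, top W: go to q0, push WW → (q0, b, WWW$)
  ε-move, top W: go to q1, push ε → (q1, b, WW$)
  read b, top W: go to q1, push W → (q1, ε, WW$)
All input consumed in state q1 with stack WW$.

WW$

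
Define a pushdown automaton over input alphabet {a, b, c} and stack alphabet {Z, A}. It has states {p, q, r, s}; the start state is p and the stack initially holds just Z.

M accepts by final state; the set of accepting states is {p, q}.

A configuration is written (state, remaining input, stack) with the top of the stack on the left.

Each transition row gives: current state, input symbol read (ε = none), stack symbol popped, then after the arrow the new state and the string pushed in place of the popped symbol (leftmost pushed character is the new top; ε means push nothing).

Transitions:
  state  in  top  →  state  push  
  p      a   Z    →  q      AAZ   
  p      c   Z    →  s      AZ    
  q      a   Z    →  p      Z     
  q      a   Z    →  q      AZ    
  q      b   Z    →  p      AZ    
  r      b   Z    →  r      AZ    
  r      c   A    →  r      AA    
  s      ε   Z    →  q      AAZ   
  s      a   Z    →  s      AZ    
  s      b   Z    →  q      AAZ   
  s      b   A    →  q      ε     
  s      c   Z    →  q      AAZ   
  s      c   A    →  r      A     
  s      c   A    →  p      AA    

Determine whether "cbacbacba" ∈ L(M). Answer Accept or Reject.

Accept

One accepting computation: (p, cbacbacba, Z) ⊢ (s, bacbacba, AZ) ⊢ (q, acbacba, Z) ⊢ (p, cbacba, Z) ⊢ (s, bacba, AZ) ⊢ (q, acba, Z) ⊢ (p, cba, Z) ⊢ (s, ba, AZ) ⊢ (q, a, Z) ⊢ (p, ε, Z)
All input consumed and state p ∈ F.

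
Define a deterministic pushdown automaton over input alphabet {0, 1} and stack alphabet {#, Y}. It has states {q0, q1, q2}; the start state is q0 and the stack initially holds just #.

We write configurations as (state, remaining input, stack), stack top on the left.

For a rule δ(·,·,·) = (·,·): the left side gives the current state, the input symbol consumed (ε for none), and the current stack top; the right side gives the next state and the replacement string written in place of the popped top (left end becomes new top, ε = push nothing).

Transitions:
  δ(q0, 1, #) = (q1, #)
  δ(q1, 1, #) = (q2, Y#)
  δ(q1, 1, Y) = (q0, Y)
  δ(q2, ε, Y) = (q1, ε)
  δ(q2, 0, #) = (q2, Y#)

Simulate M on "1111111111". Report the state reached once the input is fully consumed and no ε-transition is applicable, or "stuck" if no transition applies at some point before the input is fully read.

(q0, 1111111111, #) ⊢ (q1, 111111111, #) ⊢ (q2, 11111111, Y#) ⊢ (q1, 11111111, #) ⊢ (q2, 1111111, Y#) ⊢ (q1, 1111111, #) ⊢ (q2, 111111, Y#) ⊢ (q1, 111111, #) ⊢ (q2, 11111, Y#) ⊢ (q1, 11111, #) ⊢ (q2, 1111, Y#) ⊢ (q1, 1111, #) ⊢ (q2, 111, Y#) ⊢ (q1, 111, #) ⊢ (q2, 11, Y#) ⊢ (q1, 11, #) ⊢ (q2, 1, Y#) ⊢ (q1, 1, #) ⊢ (q2, ε, Y#) ⊢ (q1, ε, #)
All input consumed; M is in state q1.

q1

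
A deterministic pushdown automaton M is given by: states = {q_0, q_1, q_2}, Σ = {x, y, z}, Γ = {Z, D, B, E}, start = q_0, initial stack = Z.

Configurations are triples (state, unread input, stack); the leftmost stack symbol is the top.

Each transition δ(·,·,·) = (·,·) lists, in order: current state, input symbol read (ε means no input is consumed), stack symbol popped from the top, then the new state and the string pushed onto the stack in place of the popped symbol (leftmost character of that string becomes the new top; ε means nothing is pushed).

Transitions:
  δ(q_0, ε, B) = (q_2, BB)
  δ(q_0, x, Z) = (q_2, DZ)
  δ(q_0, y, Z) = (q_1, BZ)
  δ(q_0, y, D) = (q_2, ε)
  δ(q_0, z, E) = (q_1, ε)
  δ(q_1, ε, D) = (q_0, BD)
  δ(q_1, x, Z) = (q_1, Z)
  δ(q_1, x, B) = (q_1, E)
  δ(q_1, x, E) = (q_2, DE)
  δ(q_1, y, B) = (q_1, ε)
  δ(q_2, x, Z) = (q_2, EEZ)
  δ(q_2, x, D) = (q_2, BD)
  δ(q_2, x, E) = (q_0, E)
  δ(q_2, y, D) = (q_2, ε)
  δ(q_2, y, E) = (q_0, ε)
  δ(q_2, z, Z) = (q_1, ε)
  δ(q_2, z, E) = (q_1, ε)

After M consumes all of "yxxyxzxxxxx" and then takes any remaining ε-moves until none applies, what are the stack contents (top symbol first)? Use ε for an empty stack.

Z

(q_0, yxxyxzxxxxx, Z) ⊢ (q_1, xxyxzxxxxx, BZ) ⊢ (q_1, xyxzxxxxx, EZ) ⊢ (q_2, yxzxxxxx, DEZ) ⊢ (q_2, xzxxxxx, EZ) ⊢ (q_0, zxxxxx, EZ) ⊢ (q_1, xxxxx, Z) ⊢ (q_1, xxxx, Z) ⊢ (q_1, xxx, Z) ⊢ (q_1, xx, Z) ⊢ (q_1, x, Z) ⊢ (q_1, ε, Z)
All input consumed in state q_1 with stack Z.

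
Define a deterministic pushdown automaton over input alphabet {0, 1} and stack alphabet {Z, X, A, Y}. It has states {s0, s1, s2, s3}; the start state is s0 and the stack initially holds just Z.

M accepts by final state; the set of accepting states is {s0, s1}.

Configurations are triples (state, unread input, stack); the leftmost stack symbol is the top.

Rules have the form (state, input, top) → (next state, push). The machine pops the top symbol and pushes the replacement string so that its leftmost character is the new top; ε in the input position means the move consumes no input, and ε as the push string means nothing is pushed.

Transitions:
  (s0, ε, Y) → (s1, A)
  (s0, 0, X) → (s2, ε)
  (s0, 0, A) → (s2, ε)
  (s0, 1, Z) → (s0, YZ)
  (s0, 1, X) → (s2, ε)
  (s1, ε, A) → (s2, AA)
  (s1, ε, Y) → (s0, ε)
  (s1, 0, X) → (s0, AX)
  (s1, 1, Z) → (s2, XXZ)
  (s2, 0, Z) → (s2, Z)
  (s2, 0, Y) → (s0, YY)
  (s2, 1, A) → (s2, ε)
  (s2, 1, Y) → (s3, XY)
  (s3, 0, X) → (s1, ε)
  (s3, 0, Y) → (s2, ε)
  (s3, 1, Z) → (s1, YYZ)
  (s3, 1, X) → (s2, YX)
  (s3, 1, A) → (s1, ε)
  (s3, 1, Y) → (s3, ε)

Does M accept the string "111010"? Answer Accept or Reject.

(s0, 111010, Z)
  read 1, top Z: go to s0, push YZ → (s0, 11010, YZ)
  ε-move, top Y: go to s1, push A → (s1, 11010, AZ)
  ε-move, top A: go to s2, push AA → (s2, 11010, AAZ)
  read 1, top A: go to s2, push ε → (s2, 1010, AZ)
  read 1, top A: go to s2, push ε → (s2, 010, Z)
  read 0, top Z: go to s2, push Z → (s2, 10, Z)
No transition applies at (s2, 10, Z); input not fully consumed.

Reject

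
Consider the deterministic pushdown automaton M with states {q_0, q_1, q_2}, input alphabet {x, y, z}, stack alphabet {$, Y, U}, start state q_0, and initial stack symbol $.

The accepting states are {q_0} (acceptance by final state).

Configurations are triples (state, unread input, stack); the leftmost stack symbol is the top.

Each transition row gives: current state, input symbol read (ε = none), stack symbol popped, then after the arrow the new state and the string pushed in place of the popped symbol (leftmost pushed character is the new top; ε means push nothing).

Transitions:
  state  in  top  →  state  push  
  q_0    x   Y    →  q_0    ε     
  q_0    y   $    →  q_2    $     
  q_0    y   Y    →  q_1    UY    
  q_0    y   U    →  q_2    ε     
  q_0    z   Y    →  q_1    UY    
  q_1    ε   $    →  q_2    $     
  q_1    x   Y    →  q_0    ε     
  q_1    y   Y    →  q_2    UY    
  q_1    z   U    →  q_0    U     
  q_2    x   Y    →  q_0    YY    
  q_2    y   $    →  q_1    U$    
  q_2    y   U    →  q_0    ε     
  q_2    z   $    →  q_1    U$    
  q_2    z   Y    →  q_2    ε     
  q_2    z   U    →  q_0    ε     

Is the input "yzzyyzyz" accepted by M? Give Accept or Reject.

(q_0, yzzyyzyz, $)
  read y, top $: go to q_2, push $ → (q_2, zzyyzyz, $)
  read z, top $: go to q_1, push U$ → (q_1, zyyzyz, U$)
  read z, top U: go to q_0, push U → (q_0, yyzyz, U$)
  read y, top U: go to q_2, push ε → (q_2, yzyz, $)
  read y, top $: go to q_1, push U$ → (q_1, zyz, U$)
  read z, top U: go to q_0, push U → (q_0, yz, U$)
  read y, top U: go to q_2, push ε → (q_2, z, $)
  read z, top $: go to q_1, push U$ → (q_1, ε, U$)
All input consumed; state q_1 ∉ F and no further ε-move applies.

Reject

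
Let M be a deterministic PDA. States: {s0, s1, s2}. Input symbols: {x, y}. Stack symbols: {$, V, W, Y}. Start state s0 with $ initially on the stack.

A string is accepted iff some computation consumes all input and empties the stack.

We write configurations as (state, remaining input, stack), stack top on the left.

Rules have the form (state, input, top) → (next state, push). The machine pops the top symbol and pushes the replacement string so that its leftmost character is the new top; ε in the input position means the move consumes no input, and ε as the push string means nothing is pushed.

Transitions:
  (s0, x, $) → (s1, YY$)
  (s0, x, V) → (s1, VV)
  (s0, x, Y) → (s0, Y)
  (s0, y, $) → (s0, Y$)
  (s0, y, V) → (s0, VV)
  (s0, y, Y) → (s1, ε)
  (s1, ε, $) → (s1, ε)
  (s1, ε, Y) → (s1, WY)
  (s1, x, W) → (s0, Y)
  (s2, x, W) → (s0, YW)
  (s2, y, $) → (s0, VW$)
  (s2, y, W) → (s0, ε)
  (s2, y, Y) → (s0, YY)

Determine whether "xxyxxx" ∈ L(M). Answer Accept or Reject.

Reject

(s0, xxyxxx, $)
  read x, top $: go to s1, push YY$ → (s1, xyxxx, YY$)
  ε-move, top Y: go to s1, push WY → (s1, xyxxx, WYY$)
  read x, top W: go to s0, push Y → (s0, yxxx, YYY$)
  read y, top Y: go to s1, push ε → (s1, xxx, YY$)
  ε-move, top Y: go to s1, push WY → (s1, xxx, WYY$)
  read x, top W: go to s0, push Y → (s0, xx, YYY$)
  read x, top Y: go to s0, push Y → (s0, x, YYY$)
  read x, top Y: go to s0, push Y → (s0, ε, YYY$)
All input consumed; stack is YYY$, not empty, and no further ε-move applies.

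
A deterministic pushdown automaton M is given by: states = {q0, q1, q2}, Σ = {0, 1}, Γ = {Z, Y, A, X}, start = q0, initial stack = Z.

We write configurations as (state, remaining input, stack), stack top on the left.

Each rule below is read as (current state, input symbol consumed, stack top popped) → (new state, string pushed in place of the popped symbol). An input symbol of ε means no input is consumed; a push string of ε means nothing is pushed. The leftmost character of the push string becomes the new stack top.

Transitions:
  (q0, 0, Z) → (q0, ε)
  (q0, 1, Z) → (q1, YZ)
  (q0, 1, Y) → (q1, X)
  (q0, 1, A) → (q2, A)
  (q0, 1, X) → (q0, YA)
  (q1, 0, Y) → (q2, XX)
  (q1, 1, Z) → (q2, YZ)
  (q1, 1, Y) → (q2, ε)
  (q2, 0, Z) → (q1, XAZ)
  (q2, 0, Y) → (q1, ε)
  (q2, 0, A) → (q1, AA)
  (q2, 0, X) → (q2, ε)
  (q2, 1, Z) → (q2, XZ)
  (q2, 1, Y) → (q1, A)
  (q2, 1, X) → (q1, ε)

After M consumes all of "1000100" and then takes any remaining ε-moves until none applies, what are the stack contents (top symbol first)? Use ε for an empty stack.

XAZ

(q0, 1000100, Z)
  read 1, top Z: go to q1, push YZ → (q1, 000100, YZ)
  read 0, top Y: go to q2, push XX → (q2, 00100, XXZ)
  read 0, top X: go to q2, push ε → (q2, 0100, XZ)
  read 0, top X: go to q2, push ε → (q2, 100, Z)
  read 1, top Z: go to q2, push XZ → (q2, 00, XZ)
  read 0, top X: go to q2, push ε → (q2, 0, Z)
  read 0, top Z: go to q1, push XAZ → (q1, ε, XAZ)
All input consumed in state q1 with stack XAZ.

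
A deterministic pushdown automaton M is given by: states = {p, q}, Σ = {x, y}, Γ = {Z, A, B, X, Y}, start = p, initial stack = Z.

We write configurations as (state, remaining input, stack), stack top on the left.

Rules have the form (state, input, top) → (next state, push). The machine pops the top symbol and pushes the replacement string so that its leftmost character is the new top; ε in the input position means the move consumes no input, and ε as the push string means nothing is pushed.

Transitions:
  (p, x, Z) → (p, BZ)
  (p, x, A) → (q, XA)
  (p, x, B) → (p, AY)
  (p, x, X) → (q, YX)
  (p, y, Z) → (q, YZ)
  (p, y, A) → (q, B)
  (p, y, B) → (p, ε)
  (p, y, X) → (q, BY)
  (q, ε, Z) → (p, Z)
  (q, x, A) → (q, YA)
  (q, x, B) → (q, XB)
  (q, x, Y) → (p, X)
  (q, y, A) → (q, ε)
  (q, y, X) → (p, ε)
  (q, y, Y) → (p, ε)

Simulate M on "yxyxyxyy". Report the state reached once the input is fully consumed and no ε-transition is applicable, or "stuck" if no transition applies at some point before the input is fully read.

stuck

(p, yxyxyxyy, Z)
  read y, top Z: go to q, push YZ → (q, xyxyxyy, YZ)
  read x, top Y: go to p, push X → (p, yxyxyy, XZ)
  read y, top X: go to q, push BY → (q, xyxyy, BYZ)
  read x, top B: go to q, push XB → (q, yxyy, XBYZ)
  read y, top X: go to p, push ε → (p, xyy, BYZ)
  read x, top B: go to p, push AY → (p, yy, AYYZ)
  read y, top A: go to q, push B → (q, y, BYYZ)
No transition for (q, y, top B); M blocks with input y remaining.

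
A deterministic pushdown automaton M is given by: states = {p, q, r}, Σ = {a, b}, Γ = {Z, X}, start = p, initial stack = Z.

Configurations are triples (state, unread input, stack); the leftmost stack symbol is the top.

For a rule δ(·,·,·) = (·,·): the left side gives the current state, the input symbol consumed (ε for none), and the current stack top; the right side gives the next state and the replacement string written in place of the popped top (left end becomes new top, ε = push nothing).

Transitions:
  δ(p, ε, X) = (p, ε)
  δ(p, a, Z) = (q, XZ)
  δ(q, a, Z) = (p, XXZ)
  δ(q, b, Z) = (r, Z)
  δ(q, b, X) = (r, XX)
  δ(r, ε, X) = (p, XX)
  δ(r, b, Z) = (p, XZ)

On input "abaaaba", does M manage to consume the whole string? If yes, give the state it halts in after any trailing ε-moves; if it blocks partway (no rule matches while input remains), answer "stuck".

stuck

(p, abaaaba, Z)
  read a, top Z: go to q, push XZ → (q, baaaba, XZ)
  read b, top X: go to r, push XX → (r, aaaba, XXZ)
  ε-move, top X: go to p, push XX → (p, aaaba, XXXZ)
  ε-move, top X: go to p, push ε → (p, aaaba, XXZ)
  ε-move, top X: go to p, push ε → (p, aaaba, XZ)
  ε-move, top X: go to p, push ε → (p, aaaba, Z)
  read a, top Z: go to q, push XZ → (q, aaba, XZ)
No transition for (q, a, top X); M blocks with input aaba remaining.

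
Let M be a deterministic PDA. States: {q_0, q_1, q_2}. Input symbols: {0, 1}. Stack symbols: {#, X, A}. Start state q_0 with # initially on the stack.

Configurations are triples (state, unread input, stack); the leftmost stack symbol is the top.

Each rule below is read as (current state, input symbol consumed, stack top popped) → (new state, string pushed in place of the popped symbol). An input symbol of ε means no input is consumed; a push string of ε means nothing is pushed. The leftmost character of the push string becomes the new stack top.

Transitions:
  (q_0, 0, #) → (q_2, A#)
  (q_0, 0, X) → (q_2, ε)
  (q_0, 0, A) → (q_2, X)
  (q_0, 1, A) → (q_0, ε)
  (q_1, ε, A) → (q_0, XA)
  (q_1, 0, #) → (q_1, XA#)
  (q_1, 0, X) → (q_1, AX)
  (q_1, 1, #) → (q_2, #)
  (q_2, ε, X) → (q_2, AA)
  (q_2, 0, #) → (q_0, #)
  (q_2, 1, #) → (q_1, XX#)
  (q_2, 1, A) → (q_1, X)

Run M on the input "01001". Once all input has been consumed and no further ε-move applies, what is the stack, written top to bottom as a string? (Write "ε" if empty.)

(q_0, 01001, #)
  read 0, top #: go to q_2, push A# → (q_2, 1001, A#)
  read 1, top A: go to q_1, push X → (q_1, 001, X#)
  read 0, top X: go to q_1, push AX → (q_1, 01, AX#)
  ε-move, top A: go to q_0, push XA → (q_0, 01, XAX#)
  read 0, top X: go to q_2, push ε → (q_2, 1, AX#)
  read 1, top A: go to q_1, push X → (q_1, ε, XX#)
All input consumed in state q_1 with stack XX#.

XX#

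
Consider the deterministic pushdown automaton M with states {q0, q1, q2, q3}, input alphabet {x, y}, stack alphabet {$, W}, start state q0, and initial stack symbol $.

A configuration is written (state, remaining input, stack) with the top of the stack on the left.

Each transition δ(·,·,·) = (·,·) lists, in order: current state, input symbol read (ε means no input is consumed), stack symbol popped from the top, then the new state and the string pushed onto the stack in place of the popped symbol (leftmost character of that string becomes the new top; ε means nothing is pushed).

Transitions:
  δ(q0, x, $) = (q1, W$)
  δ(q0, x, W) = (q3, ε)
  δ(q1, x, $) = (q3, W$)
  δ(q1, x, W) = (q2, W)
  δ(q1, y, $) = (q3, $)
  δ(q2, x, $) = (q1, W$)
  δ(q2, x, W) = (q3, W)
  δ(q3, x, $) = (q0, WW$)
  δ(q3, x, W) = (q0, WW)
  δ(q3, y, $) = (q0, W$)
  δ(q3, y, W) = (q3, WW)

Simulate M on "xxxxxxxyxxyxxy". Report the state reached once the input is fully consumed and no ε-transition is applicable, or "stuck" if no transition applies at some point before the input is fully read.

(q0, xxxxxxxyxxyxxy, $)
  read x, top $: go to q1, push W$ → (q1, xxxxxxyxxyxxy, W$)
  read x, top W: go to q2, push W → (q2, xxxxxyxxyxxy, W$)
  read x, top W: go to q3, push W → (q3, xxxxyxxyxxy, W$)
  read x, top W: go to q0, push WW → (q0, xxxyxxyxxy, WW$)
  read x, top W: go to q3, push ε → (q3, xxyxxyxxy, W$)
  read x, top W: go to q0, push WW → (q0, xyxxyxxy, WW$)
  read x, top W: go to q3, push ε → (q3, yxxyxxy, W$)
  read y, top W: go to q3, push WW → (q3, xxyxxy, WW$)
  read x, top W: go to q0, push WW → (q0, xyxxy, WWW$)
  read x, top W: go to q3, push ε → (q3, yxxy, WW$)
  read y, top W: go to q3, push WW → (q3, xxy, WWW$)
  read x, top W: go to q0, push WW → (q0, xy, WWWW$)
  read x, top W: go to q3, push ε → (q3, y, WWW$)
  read y, top W: go to q3, push WW → (q3, ε, WWWW$)
All input consumed; M is in state q3.

q3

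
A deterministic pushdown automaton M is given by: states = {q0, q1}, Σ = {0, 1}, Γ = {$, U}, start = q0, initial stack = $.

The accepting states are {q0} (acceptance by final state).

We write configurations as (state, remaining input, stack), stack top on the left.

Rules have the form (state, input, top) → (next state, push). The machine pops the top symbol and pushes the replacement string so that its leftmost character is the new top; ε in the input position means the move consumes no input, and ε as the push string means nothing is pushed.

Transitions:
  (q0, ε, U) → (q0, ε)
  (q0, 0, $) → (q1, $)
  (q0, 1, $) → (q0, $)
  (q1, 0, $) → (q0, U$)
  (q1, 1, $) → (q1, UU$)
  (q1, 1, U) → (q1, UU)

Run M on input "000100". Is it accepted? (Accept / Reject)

Reject

(q0, 000100, $) ⊢ (q1, 00100, $) ⊢ (q0, 0100, U$) ⊢ (q0, 0100, $) ⊢ (q1, 100, $) ⊢ (q1, 00, UU$)
No transition applies at (q1, 00, UU$); input not fully consumed.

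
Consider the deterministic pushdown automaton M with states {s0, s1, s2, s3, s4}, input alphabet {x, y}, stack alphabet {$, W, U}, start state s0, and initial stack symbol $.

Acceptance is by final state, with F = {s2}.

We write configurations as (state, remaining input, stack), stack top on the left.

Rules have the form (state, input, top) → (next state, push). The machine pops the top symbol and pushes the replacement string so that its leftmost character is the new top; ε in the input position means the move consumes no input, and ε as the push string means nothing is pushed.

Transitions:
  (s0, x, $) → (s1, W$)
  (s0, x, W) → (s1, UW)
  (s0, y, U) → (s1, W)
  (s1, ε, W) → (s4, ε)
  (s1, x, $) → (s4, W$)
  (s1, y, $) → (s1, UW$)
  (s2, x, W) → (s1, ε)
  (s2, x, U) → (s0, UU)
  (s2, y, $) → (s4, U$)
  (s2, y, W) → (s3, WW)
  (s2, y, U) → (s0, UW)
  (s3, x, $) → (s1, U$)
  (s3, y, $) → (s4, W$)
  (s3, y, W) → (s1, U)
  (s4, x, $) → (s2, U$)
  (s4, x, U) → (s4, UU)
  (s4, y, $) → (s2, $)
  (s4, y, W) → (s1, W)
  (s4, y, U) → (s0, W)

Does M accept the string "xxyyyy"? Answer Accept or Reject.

(s0, xxyyyy, $) ⊢ (s1, xyyyy, W$) ⊢ (s4, xyyyy, $) ⊢ (s2, yyyy, U$) ⊢ (s0, yyy, UW$) ⊢ (s1, yy, WW$) ⊢ (s4, yy, W$) ⊢ (s1, y, W$) ⊢ (s4, y, $) ⊢ (s2, ε, $)
All input consumed; state s2 ∈ F.

Accept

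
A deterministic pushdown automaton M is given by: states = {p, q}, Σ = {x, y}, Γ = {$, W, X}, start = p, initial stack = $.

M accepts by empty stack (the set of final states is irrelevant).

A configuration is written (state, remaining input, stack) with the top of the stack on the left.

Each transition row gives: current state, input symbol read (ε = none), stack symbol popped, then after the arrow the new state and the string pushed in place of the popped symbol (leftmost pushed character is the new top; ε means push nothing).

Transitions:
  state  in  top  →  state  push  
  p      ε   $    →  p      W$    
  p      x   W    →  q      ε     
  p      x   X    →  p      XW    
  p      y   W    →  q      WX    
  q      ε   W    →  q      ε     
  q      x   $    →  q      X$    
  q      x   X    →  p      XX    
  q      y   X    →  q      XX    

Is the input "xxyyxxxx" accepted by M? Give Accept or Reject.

(p, xxyyxxxx, $) ⊢ (p, xxyyxxxx, W$) ⊢ (q, xyyxxxx, $) ⊢ (q, yyxxxx, X$) ⊢ (q, yxxxx, XX$) ⊢ (q, xxxx, XXX$) ⊢ (p, xxx, XXXX$) ⊢ (p, xx, XWXXX$) ⊢ (p, x, XWWXXX$) ⊢ (p, ε, XWWWXXX$)
All input consumed; stack is XWWWXXX$, not empty, and no further ε-move applies.

Reject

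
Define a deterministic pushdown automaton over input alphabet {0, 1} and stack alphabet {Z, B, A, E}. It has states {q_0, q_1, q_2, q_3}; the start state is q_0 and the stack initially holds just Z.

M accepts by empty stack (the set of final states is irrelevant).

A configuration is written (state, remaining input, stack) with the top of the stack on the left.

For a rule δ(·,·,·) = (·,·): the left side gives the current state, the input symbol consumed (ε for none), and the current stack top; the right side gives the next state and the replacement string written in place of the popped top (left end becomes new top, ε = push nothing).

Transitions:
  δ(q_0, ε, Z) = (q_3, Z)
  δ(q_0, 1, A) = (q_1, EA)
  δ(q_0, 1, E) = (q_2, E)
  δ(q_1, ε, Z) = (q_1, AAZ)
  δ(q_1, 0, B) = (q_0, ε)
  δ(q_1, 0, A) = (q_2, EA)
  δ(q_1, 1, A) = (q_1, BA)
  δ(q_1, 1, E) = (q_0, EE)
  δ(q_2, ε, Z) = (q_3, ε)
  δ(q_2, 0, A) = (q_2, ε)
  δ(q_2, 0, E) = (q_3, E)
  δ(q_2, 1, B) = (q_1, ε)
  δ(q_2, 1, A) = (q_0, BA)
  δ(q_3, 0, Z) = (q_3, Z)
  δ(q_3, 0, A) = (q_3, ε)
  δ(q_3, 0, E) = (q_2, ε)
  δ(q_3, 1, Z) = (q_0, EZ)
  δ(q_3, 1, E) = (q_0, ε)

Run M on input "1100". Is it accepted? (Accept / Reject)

(q_0, 1100, Z) ⊢ (q_3, 1100, Z) ⊢ (q_0, 100, EZ) ⊢ (q_2, 00, EZ) ⊢ (q_3, 0, EZ) ⊢ (q_2, ε, Z) ⊢ (q_3, ε, ε)
All input consumed and the stack is empty.

Accept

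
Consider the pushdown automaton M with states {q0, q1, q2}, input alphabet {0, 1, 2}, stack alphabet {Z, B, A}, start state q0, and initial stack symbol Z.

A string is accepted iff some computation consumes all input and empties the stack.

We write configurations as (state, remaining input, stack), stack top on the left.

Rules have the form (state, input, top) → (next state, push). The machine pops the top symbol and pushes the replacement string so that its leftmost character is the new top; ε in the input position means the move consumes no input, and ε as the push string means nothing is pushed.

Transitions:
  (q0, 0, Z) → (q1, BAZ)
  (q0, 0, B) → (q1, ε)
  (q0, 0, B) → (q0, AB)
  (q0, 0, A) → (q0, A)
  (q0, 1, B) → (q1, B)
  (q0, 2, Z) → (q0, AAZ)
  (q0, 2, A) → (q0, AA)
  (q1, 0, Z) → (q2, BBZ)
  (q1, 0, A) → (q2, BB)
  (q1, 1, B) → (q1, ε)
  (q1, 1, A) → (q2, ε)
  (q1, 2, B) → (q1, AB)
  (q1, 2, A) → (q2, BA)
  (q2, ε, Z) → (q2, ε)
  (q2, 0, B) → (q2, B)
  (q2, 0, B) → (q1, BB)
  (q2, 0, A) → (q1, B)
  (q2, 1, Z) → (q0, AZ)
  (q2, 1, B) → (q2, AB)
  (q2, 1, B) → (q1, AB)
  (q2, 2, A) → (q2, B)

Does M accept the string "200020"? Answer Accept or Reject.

No computation consumes all input and empties the stack.

Reject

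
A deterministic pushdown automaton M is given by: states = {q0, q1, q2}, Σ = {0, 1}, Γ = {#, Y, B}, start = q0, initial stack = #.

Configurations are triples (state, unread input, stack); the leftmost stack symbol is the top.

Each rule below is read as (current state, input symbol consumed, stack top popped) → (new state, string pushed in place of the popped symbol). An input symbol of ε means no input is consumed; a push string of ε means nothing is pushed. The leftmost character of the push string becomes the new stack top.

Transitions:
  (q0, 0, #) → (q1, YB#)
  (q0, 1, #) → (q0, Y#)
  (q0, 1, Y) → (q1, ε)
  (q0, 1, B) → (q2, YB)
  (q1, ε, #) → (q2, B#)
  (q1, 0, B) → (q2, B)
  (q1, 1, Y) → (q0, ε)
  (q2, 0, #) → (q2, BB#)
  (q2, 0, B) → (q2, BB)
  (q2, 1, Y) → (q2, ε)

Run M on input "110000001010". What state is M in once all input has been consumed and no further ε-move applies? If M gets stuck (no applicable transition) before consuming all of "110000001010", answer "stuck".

stuck

(q0, 110000001010, #)
  read 1, top #: go to q0, push Y# → (q0, 10000001010, Y#)
  read 1, top Y: go to q1, push ε → (q1, 0000001010, #)
  ε-move, top #: go to q2, push B# → (q2, 0000001010, B#)
  read 0, top B: go to q2, push BB → (q2, 000001010, BB#)
  read 0, top B: go to q2, push BB → (q2, 00001010, BBB#)
  read 0, top B: go to q2, push BB → (q2, 0001010, BBBB#)
  read 0, top B: go to q2, push BB → (q2, 001010, BBBBB#)
  read 0, top B: go to q2, push BB → (q2, 01010, BBBBBB#)
  read 0, top B: go to q2, push BB → (q2, 1010, BBBBBBB#)
No transition for (q2, 1, top B); M blocks with input 1010 remaining.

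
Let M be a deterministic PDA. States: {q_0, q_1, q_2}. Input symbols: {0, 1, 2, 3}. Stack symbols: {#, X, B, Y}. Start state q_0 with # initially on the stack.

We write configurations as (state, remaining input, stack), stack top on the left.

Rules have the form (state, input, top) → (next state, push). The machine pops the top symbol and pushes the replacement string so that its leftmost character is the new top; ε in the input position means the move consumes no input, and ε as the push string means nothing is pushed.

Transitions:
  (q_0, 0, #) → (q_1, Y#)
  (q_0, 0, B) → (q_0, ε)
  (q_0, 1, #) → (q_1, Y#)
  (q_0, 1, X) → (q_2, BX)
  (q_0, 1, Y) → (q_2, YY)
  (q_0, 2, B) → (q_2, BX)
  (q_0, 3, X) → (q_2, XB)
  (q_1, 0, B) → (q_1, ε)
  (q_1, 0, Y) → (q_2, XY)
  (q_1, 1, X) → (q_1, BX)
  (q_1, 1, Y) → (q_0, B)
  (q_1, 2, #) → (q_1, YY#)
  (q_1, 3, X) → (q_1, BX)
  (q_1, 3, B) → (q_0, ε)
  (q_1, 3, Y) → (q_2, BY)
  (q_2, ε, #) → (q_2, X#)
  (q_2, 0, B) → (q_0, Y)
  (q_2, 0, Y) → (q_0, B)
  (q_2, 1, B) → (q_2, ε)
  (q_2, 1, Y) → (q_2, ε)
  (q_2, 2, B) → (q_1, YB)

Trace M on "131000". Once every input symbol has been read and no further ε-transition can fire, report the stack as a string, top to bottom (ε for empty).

Y#

(q_0, 131000, #)
  read 1, top #: go to q_1, push Y# → (q_1, 31000, Y#)
  read 3, top Y: go to q_2, push BY → (q_2, 1000, BY#)
  read 1, top B: go to q_2, push ε → (q_2, 000, Y#)
  read 0, top Y: go to q_0, push B → (q_0, 00, B#)
  read 0, top B: go to q_0, push ε → (q_0, 0, #)
  read 0, top #: go to q_1, push Y# → (q_1, ε, Y#)
All input consumed in state q_1 with stack Y#.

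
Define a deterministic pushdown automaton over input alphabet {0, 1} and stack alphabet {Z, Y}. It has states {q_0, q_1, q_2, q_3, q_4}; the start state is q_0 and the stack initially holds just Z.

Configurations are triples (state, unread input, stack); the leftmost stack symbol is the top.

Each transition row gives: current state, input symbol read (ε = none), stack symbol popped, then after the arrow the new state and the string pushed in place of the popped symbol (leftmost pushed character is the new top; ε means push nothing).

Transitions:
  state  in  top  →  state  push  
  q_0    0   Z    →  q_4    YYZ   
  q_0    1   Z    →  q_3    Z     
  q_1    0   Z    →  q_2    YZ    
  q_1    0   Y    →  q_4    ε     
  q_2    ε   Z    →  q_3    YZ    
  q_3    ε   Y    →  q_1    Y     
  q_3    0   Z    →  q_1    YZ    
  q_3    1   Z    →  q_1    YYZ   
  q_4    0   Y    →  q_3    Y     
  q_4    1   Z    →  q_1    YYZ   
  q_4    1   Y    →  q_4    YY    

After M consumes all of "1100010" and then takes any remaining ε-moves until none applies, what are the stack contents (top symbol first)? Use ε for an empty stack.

(q_0, 1100010, Z) ⊢ (q_3, 100010, Z) ⊢ (q_1, 00010, YYZ) ⊢ (q_4, 0010, YZ) ⊢ (q_3, 010, YZ) ⊢ (q_1, 010, YZ) ⊢ (q_4, 10, Z) ⊢ (q_1, 0, YYZ) ⊢ (q_4, ε, YZ)
All input consumed in state q_4 with stack YZ.

YZ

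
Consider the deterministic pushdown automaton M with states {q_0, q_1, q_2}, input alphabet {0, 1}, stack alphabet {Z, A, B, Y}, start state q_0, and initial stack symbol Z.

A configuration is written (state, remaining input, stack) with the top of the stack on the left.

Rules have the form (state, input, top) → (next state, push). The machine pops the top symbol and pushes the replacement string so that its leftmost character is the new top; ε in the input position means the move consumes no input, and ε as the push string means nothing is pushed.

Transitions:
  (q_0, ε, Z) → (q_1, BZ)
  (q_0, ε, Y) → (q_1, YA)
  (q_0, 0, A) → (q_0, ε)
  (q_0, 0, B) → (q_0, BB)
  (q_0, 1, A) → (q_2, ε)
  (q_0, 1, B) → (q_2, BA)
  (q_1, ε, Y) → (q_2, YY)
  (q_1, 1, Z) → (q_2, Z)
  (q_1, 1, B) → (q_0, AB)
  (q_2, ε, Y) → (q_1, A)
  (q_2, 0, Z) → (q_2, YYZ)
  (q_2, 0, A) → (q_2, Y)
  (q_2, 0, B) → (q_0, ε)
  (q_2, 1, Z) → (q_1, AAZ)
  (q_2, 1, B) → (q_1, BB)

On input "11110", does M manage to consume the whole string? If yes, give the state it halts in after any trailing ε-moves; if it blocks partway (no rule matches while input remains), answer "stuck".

q_0

(q_0, 11110, Z)
  ε-move, top Z: go to q_1, push BZ → (q_1, 11110, BZ)
  read 1, top B: go to q_0, push AB → (q_0, 1110, ABZ)
  read 1, top A: go to q_2, push ε → (q_2, 110, BZ)
  read 1, top B: go to q_1, push BB → (q_1, 10, BBZ)
  read 1, top B: go to q_0, push AB → (q_0, 0, ABBZ)
  read 0, top A: go to q_0, push ε → (q_0, ε, BBZ)
All input consumed; M is in state q_0.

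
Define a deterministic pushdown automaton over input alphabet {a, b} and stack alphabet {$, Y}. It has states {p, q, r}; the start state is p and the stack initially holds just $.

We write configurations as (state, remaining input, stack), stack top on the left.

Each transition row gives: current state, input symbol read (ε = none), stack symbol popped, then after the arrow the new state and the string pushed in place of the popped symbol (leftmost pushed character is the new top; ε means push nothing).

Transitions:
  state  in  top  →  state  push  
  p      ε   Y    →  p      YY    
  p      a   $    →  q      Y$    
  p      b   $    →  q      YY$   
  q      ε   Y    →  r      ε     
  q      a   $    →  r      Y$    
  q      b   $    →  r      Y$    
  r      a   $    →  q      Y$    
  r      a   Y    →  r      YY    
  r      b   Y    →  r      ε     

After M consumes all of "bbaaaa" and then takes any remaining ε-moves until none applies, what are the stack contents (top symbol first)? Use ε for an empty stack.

$

(p, bbaaaa, $) ⊢ (q, baaaa, YY$) ⊢ (r, baaaa, Y$) ⊢ (r, aaaa, $) ⊢ (q, aaa, Y$) ⊢ (r, aaa, $) ⊢ (q, aa, Y$) ⊢ (r, aa, $) ⊢ (q, a, Y$) ⊢ (r, a, $) ⊢ (q, ε, Y$) ⊢ (r, ε, $)
All input consumed in state r with stack $.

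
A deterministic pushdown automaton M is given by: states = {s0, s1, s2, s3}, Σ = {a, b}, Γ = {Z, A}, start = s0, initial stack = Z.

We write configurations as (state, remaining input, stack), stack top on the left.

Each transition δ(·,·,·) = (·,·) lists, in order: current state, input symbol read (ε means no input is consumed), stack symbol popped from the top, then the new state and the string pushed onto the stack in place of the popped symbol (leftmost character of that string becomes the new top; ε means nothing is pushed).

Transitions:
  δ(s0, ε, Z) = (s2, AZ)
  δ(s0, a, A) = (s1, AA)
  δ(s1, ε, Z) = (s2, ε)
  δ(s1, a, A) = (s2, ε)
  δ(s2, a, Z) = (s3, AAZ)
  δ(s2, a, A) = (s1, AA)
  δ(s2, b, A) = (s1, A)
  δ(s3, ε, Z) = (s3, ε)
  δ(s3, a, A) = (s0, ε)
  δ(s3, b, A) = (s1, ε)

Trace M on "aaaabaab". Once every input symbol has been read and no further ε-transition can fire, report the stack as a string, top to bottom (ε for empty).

AZ

(s0, aaaabaab, Z)
  ε-move, top Z: go to s2, push AZ → (s2, aaaabaab, AZ)
  read a, top A: go to s1, push AA → (s1, aaabaab, AAZ)
  read a, top A: go to s2, push ε → (s2, aabaab, AZ)
  read a, top A: go to s1, push AA → (s1, abaab, AAZ)
  read a, top A: go to s2, push ε → (s2, baab, AZ)
  read b, top A: go to s1, push A → (s1, aab, AZ)
  read a, top A: go to s2, push ε → (s2, ab, Z)
  read a, top Z: go to s3, push AAZ → (s3, b, AAZ)
  read b, top A: go to s1, push ε → (s1, ε, AZ)
All input consumed in state s1 with stack AZ.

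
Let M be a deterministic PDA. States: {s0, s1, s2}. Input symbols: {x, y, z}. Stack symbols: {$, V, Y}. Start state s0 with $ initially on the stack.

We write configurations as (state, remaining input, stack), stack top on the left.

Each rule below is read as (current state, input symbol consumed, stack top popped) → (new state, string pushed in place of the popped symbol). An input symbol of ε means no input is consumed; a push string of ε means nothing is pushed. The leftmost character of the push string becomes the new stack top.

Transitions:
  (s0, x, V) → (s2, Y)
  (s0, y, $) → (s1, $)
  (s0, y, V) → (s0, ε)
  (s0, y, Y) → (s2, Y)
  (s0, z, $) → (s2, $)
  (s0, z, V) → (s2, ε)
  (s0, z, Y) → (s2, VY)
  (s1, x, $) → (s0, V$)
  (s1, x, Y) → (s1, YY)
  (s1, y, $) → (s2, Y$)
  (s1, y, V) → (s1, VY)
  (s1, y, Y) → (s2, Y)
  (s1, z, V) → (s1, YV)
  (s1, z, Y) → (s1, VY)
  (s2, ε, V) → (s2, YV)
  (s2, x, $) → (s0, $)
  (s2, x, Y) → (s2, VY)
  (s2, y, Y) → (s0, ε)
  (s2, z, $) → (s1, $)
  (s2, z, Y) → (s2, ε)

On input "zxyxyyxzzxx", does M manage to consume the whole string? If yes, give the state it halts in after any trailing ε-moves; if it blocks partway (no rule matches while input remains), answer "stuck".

s2

(s0, zxyxyyxzzxx, $) ⊢ (s2, xyxyyxzzxx, $) ⊢ (s0, yxyyxzzxx, $) ⊢ (s1, xyyxzzxx, $) ⊢ (s0, yyxzzxx, V$) ⊢ (s0, yxzzxx, $) ⊢ (s1, xzzxx, $) ⊢ (s0, zzxx, V$) ⊢ (s2, zxx, $) ⊢ (s1, xx, $) ⊢ (s0, x, V$) ⊢ (s2, ε, Y$)
All input consumed; M is in state s2.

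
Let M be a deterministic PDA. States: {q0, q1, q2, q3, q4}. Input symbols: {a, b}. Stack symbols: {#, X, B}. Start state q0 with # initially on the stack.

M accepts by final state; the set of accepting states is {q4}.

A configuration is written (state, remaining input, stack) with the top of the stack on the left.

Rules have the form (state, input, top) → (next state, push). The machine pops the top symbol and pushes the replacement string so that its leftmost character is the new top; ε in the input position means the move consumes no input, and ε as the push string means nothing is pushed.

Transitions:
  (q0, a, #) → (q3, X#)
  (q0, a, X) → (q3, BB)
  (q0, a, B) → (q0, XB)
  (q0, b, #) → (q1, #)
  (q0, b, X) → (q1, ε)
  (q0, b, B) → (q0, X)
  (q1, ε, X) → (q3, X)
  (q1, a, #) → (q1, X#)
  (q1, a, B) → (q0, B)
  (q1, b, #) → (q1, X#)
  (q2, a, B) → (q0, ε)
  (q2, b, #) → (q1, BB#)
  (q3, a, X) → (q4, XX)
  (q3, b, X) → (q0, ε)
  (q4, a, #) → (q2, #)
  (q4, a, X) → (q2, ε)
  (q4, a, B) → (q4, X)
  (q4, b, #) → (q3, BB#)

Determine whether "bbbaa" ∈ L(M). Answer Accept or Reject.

Accept

(q0, bbbaa, #) ⊢ (q1, bbaa, #) ⊢ (q1, baa, X#) ⊢ (q3, baa, X#) ⊢ (q0, aa, #) ⊢ (q3, a, X#) ⊢ (q4, ε, XX#)
All input consumed; state q4 ∈ F.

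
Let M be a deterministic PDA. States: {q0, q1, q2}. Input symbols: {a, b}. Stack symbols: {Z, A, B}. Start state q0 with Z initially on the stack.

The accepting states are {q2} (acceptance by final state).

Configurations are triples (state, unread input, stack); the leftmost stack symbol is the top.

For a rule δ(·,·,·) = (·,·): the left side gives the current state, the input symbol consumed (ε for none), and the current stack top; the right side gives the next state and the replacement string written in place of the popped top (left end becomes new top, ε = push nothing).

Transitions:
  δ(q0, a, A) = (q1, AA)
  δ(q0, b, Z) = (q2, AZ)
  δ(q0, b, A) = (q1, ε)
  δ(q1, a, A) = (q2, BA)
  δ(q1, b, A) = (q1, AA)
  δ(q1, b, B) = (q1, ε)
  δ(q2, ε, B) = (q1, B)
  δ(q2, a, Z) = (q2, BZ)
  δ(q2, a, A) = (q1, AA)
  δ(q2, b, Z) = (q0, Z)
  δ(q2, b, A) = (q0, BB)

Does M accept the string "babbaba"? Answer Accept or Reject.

(q0, babbaba, Z)
  read b, top Z: go to q2, push AZ → (q2, abbaba, AZ)
  read a, top A: go to q1, push AA → (q1, bbaba, AAZ)
  read b, top A: go to q1, push AA → (q1, baba, AAAZ)
  read b, top A: go to q1, push AA → (q1, aba, AAAAZ)
  read a, top A: go to q2, push BA → (q2, ba, BAAAAZ)
  ε-move, top B: go to q1, push B → (q1, ba, BAAAAZ)
  read b, top B: go to q1, push ε → (q1, a, AAAAZ)
  read a, top A: go to q2, push BA → (q2, ε, BAAAAZ)
All input consumed; state q2 ∈ F.

Accept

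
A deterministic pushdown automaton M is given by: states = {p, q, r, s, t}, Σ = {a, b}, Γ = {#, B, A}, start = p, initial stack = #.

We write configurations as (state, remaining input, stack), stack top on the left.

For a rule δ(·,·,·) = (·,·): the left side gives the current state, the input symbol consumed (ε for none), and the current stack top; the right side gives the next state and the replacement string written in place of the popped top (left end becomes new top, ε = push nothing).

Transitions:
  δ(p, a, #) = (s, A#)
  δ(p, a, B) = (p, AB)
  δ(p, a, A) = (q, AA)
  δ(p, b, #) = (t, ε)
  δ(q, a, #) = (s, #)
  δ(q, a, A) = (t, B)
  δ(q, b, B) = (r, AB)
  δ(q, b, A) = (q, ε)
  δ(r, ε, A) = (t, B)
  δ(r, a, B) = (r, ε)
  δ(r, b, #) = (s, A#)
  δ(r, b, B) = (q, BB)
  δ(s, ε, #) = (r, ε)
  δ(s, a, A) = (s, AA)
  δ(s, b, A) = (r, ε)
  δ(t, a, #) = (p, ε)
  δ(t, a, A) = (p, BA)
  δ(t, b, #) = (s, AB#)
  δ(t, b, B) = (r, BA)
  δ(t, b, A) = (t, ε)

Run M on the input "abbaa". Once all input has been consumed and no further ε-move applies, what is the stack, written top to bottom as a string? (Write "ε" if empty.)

(p, abbaa, #)
  read a, top #: go to s, push A# → (s, bbaa, A#)
  read b, top A: go to r, push ε → (r, baa, #)
  read b, top #: go to s, push A# → (s, aa, A#)
  read a, top A: go to s, push AA → (s, a, AA#)
  read a, top A: go to s, push AA → (s, ε, AAA#)
All input consumed in state s with stack AAA#.

AAA#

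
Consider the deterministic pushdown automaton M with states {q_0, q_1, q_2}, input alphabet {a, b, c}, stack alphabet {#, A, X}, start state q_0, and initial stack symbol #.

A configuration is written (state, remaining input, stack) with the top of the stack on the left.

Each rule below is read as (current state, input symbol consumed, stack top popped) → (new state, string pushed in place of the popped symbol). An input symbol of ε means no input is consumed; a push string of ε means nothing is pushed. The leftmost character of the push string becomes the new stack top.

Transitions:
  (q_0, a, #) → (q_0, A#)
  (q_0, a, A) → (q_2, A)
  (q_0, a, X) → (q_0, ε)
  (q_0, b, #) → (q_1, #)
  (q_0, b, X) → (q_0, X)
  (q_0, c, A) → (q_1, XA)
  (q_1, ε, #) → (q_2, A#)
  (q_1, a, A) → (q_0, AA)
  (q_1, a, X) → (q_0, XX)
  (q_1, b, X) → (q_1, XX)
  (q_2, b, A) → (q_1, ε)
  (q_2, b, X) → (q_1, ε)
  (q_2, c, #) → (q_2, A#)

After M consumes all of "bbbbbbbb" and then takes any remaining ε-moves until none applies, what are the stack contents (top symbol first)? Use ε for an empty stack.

A#

(q_0, bbbbbbbb, #)
  read b, top #: go to q_1, push # → (q_1, bbbbbbb, #)
  ε-move, top #: go to q_2, push A# → (q_2, bbbbbbb, A#)
  read b, top A: go to q_1, push ε → (q_1, bbbbbb, #)
  ε-move, top #: go to q_2, push A# → (q_2, bbbbbb, A#)
  read b, top A: go to q_1, push ε → (q_1, bbbbb, #)
  ε-move, top #: go to q_2, push A# → (q_2, bbbbb, A#)
  read b, top A: go to q_1, push ε → (q_1, bbbb, #)
  ε-move, top #: go to q_2, push A# → (q_2, bbbb, A#)
  read b, top A: go to q_1, push ε → (q_1, bbb, #)
  ε-move, top #: go to q_2, push A# → (q_2, bbb, A#)
  read b, top A: go to q_1, push ε → (q_1, bb, #)
  ε-move, top #: go to q_2, push A# → (q_2, bb, A#)
  read b, top A: go to q_1, push ε → (q_1, b, #)
  ε-move, top #: go to q_2, push A# → (q_2, b, A#)
  read b, top A: go to q_1, push ε → (q_1, ε, #)
  ε-move, top #: go to q_2, push A# → (q_2, ε, A#)
All input consumed in state q_2 with stack A#.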